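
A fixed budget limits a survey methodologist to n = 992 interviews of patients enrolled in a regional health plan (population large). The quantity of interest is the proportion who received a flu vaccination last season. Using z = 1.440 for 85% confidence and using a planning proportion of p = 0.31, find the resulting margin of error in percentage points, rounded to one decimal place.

2.1

SE(p̂) = √[p(1−p)/n] = √[0.2139/992] = 0.01468.
E = z × SE = 1.440 × 0.01468 = 0.02115, or 2.1 percentage points.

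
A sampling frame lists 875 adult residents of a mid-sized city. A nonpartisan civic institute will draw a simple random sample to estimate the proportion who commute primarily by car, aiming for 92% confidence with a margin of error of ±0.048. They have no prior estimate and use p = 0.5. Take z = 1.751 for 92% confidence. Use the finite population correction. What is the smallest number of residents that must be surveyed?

Unadjusted: n₀ = 1.751² × 0.50 × 0.50 / 0.048² ≈ 332.68, so n₀ = 333.
Finite population correction with N = 875: n = n₀ / (1 + (n₀−1)/N) = 333 / (1 + 332/875) = 333 / 1.3794 ≈ 241.40.
Rounding up, n = 242.

242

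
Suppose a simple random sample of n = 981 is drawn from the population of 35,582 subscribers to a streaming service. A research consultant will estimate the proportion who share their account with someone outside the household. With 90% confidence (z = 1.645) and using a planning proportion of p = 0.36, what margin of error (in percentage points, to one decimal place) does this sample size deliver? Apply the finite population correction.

Finite-population factor: (N−n)/(N−1) = (35582−981)/(35582−1) = 0.9725.
SE(p̂) = √[p(1−p)/n · (N−n)/(N−1)] = √[0.2304/981 × 0.9725] = 0.01511.
E = z × SE = 1.645 × 0.01511 = 0.02486 ≈ 2.5 percentage points.

2.5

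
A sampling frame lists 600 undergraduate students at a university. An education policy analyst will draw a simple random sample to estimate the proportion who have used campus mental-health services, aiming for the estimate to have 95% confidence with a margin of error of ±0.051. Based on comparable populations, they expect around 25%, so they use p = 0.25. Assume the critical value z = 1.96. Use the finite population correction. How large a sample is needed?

Unadjusted: n₀ = 1.96² × 0.25 × 0.75 / 0.051² ≈ 276.93, so n₀ = 277.
Finite population correction with N = 600: n = n₀ / (1 + (n₀−1)/N) = 277 / (1 + 276/600) = 277 / 1.4600 ≈ 189.73.
Rounding up, n = 190.

190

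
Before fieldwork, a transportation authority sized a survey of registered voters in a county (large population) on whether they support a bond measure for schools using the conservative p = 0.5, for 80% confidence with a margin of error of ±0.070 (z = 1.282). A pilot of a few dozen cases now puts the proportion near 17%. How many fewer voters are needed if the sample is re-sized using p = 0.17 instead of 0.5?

Conservative (p = 0.5): n = 1.282² × 0.25 / 0.070² ≈ 83.85 → 84.
Using p = 0.17: p(1−p) = 0.1411, so n = 1.282² × 0.1411 / 0.070² ≈ 47.33 → 48.
Reduction: 84 − 48 = 36.

36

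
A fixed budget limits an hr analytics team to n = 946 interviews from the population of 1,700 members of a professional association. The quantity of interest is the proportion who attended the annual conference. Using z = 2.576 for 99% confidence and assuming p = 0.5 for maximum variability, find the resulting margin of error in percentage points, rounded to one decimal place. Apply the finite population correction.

Finite-population factor: (N−n)/(N−1) = (1700−946)/(1700−1) = 0.4438.
SE(p̂) = √[p(1−p)/n · (N−n)/(N−1)] = √[0.2500/946 × 0.4438] = 0.01083.
E = z × SE = 2.576 × 0.01083 = 0.02790 ≈ 2.8 percentage points.

2.8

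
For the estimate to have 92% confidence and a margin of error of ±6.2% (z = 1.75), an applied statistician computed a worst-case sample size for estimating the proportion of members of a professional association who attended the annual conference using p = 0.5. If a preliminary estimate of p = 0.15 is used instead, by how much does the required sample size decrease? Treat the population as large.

Conservative (p = 0.5): n = 1.75² × 0.25 / 0.062² ≈ 199.17 → 200.
Using p = 0.15: p(1−p) = 0.1275, so n = 1.75² × 0.1275 / 0.062² ≈ 101.58 → 102.
Reduction: 200 − 102 = 98.

98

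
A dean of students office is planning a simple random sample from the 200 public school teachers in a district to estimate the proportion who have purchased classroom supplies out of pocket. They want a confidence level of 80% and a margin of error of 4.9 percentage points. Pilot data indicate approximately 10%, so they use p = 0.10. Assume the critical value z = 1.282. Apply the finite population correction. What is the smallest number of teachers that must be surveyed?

Unadjusted: n₀ = 1.282² × 0.10 × 0.90 / 0.049² ≈ 61.61, so n₀ = 62.
Finite population correction with N = 200: n = n₀ / (1 + (n₀−1)/N) = 62 / (1 + 61/200) = 62 / 1.3050 ≈ 47.51.
Rounding up, n = 48.

48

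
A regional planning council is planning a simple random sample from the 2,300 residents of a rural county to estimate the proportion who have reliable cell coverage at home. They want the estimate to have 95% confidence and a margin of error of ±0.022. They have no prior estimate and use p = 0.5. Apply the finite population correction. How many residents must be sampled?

For 95% confidence, z = 1.960.
Unadjusted: n₀ = 1.960² × 0.50 × 0.50 / 0.022² ≈ 1984.30, so n₀ = 1985.
Finite population correction with N = 2,300: n = n₀ / (1 + (n₀−1)/N) = 1985 / (1 + 1984/2300) = 1985 / 1.8626 ≈ 1065.71.
Rounding up, n = 1066.

1066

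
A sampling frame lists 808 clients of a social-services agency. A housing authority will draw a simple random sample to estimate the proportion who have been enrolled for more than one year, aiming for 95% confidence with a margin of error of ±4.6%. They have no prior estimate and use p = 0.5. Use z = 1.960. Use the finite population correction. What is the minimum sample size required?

Unadjusted: n₀ = 1.960² × 0.50 × 0.50 / 0.046² ≈ 453.88, so n₀ = 454.
Finite population correction with N = 808: n = n₀ / (1 + (n₀−1)/N) = 454 / (1 + 453/808) = 454 / 1.5606 ≈ 290.91.
Rounding up, n = 291.

291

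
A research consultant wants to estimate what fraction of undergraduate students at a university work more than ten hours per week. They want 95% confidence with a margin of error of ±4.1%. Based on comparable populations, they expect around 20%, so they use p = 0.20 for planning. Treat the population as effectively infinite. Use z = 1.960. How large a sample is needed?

With p = 0.20, p(1−p) = 0.1600.
n = z²·p(1−p)/E² = 1.960² × 0.1600 / 0.041² = 3.8416 × 0.1600 / 0.001681 ≈ 365.65.
Rounding up gives n = 366.

366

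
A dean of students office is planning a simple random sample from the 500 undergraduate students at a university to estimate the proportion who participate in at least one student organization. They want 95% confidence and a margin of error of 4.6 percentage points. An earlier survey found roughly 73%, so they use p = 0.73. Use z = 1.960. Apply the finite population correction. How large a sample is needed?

209

Unadjusted: n₀ = 1.960² × 0.73 × 0.27 / 0.046² ≈ 357.84, so n₀ = 358.
Finite population correction with N = 500: n = n₀ / (1 + (n₀−1)/N) = 358 / (1 + 357/500) = 358 / 1.7140 ≈ 208.87.
Rounding up, n = 209.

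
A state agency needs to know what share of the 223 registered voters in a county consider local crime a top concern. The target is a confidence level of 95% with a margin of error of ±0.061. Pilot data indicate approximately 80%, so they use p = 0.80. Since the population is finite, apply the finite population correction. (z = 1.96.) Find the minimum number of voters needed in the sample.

96

Unadjusted: n₀ = 1.96² × 0.80 × 0.20 / 0.061² ≈ 165.19, so n₀ = 166.
Finite population correction with N = 223: n = n₀ / (1 + (n₀−1)/N) = 166 / (1 + 165/223) = 166 / 1.7399 ≈ 95.41.
Rounding up, n = 96.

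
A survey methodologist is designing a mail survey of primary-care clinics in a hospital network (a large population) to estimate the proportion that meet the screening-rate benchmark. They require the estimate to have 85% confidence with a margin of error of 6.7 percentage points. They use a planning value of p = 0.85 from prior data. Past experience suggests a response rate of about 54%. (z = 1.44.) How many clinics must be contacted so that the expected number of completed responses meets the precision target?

Completed interviews needed: n₀ = 1.44² × 0.1275 / 0.067² ≈ 58.90 → 59.
At a 54% response rate, contacts needed = 59 / 0.54 ≈ 109.26 → 110.

110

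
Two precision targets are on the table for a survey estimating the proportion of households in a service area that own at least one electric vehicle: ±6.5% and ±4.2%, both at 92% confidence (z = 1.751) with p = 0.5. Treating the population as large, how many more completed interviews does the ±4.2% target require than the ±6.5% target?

253

At ±6.5%: n = 1.751² × 0.2500 / 0.065² ≈ 181.42 → 182.
At ±4.2%: n = 1.751² × 0.2500 / 0.042² ≈ 434.52 → 435.
Additional respondents: 435 − 182 = 253.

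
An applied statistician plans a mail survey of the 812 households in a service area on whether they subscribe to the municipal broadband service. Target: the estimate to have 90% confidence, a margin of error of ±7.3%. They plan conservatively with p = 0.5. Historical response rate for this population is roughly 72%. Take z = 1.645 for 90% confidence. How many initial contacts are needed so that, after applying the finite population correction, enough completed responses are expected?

153

Completed interviews needed (unadjusted): n₀ = 1.645² × 0.2500 / 0.073² ≈ 126.95 → 127.
FPC for N = 812: n = 127 / (1 + 126/812) = 127 / 1.1552 ≈ 109.94 → 110.
At a 72% response rate, contacts needed = 110 / 0.72 ≈ 152.78 → 153.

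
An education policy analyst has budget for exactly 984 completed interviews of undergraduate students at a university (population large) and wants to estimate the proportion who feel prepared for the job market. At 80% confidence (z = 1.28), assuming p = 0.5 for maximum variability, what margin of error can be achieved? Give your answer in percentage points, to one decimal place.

2.0

SE(p̂) = √[p(1−p)/n] = √[0.2500/984] = 0.01594.
E = z × SE = 1.28 × 0.01594 = 0.02040, or 2.0 percentage points.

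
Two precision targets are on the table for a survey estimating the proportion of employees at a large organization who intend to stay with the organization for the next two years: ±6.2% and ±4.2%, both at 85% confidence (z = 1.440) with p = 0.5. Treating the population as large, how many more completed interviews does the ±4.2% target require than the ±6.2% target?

At ±6.2%: n = 1.440² × 0.2500 / 0.062² ≈ 134.86 → 135.
At ±4.2%: n = 1.440² × 0.2500 / 0.042² ≈ 293.88 → 294.
Additional respondents: 294 − 135 = 159.

159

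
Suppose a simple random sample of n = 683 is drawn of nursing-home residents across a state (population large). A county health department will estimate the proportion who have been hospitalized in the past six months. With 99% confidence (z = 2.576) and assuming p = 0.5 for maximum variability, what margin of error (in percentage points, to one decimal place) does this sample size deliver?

SE(p̂) = √[p(1−p)/n] = √[0.2500/683] = 0.01913.
E = z × SE = 2.576 × 0.01913 = 0.04928, or 4.9 percentage points.

4.9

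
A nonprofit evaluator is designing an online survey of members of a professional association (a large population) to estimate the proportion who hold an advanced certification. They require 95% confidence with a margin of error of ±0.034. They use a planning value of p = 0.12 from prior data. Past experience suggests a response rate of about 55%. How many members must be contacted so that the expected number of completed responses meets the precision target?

639

For 95% confidence, z = 1.960.
Completed interviews needed: n₀ = 1.960² × 0.1056 / 0.034² ≈ 350.93 → 351.
At a 55% response rate, contacts needed = 351 / 0.55 ≈ 638.18 → 639.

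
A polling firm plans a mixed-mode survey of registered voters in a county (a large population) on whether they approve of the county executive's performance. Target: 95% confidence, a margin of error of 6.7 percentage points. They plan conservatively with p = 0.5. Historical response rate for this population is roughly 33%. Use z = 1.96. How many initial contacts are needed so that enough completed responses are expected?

Completed interviews needed: n₀ = 1.96² × 0.2500 / 0.067² ≈ 213.95 → 214.
At a 33% response rate, contacts needed = 214 / 0.33 ≈ 648.48 → 649.

649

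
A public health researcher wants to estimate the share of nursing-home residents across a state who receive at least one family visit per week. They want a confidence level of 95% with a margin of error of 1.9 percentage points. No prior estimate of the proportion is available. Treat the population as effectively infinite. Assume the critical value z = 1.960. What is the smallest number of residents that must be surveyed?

2661

With no prior estimate, use p = 0.5, giving p(1−p) = 0.25.
n = z²·p(1−p)/E² = 1.960² × 0.2500 / 0.019² = 3.8416 × 0.2500 / 0.000361 ≈ 2660.39.
Rounding up gives n = 2661.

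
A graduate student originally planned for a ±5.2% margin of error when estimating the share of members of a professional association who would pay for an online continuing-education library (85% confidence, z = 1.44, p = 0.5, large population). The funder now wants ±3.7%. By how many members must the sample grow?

At ±5.2%: n = 1.44² × 0.2500 / 0.052² ≈ 191.72 → 192.
At ±3.7%: n = 1.44² × 0.2500 / 0.037² ≈ 378.67 → 379.
Additional respondents: 379 − 192 = 187.

187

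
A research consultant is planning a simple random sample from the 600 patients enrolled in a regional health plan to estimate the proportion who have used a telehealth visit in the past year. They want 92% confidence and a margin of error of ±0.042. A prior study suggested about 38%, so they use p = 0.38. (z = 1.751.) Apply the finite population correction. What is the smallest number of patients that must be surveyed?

244

Unadjusted: n₀ = 1.751² × 0.38 × 0.62 / 0.042² ≈ 409.50, so n₀ = 410.
Finite population correction with N = 600: n = n₀ / (1 + (n₀−1)/N) = 410 / (1 + 409/600) = 410 / 1.6817 ≈ 243.81.
Rounding up, n = 244.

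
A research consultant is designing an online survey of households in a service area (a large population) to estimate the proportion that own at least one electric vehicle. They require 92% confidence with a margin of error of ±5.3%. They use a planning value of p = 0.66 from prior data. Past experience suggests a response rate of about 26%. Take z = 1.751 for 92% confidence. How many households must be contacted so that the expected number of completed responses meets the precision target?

943

Completed interviews needed: n₀ = 1.751² × 0.2244 / 0.053² ≈ 244.93 → 245.
At a 26% response rate, contacts needed = 245 / 0.26 ≈ 942.31 → 943.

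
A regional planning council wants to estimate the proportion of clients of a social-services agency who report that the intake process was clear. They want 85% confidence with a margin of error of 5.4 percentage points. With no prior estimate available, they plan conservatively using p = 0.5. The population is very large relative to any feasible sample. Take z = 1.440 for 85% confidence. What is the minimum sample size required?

178

With p = 0.5, p(1−p) = 0.25.
n = z²·p(1−p)/E² = 1.440² × 0.2500 / 0.054² = 2.0736 × 0.2500 / 0.002916 ≈ 177.78.
Rounding up gives n = 178.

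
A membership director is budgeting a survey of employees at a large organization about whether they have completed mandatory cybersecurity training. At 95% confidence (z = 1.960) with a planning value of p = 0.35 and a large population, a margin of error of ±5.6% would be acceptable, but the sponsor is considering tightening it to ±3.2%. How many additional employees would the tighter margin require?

575

At ±5.6%: n = 1.960² × 0.2275 / 0.056² ≈ 278.69 → 279.
At ±3.2%: n = 1.960² × 0.2275 / 0.032² ≈ 853.48 → 854.
Additional respondents: 854 − 279 = 575.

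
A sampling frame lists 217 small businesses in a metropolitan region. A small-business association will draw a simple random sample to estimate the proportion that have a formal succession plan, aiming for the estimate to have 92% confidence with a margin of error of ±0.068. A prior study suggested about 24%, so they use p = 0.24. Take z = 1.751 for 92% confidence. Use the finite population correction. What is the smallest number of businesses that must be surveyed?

Unadjusted: n₀ = 1.751² × 0.24 × 0.76 / 0.068² ≈ 120.94, so n₀ = 121.
Finite population correction with N = 217: n = n₀ / (1 + (n₀−1)/N) = 121 / (1 + 120/217) = 121 / 1.5530 ≈ 77.91.
Rounding up, n = 78.

78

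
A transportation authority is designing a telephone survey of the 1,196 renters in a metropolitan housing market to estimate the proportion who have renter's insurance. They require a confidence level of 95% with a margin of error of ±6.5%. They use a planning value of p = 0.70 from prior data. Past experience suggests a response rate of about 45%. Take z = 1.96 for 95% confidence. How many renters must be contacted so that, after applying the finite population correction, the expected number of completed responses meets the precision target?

Completed interviews needed (unadjusted): n₀ = 1.96² × 0.2100 / 0.065² ≈ 190.94 → 191.
FPC for N = 1,196: n = 191 / (1 + 190/1196) = 191 / 1.1589 ≈ 164.82 → 165.
At a 45% response rate, contacts needed = 165 / 0.45 ≈ 366.67 → 367.

367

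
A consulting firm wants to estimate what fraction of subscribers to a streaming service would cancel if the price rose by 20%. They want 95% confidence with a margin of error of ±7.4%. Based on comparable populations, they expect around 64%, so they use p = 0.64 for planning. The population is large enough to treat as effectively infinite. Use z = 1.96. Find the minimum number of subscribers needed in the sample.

With p = 0.64, p(1−p) = 0.2304.
n = z²·p(1−p)/E² = 1.96² × 0.2304 / 0.074² = 3.8416 × 0.2304 / 0.005476 ≈ 161.63.
Rounding up gives n = 162.

162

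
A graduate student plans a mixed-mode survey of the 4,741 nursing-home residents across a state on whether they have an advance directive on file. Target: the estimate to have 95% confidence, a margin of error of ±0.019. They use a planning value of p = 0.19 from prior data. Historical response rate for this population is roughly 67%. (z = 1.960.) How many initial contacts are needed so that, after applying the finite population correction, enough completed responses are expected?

1818

Completed interviews needed (unadjusted): n₀ = 1.960² × 0.1539 / 0.019² ≈ 1637.73 → 1638.
FPC for N = 4,741: n = 1638 / (1 + 1637/4741) = 1638 / 1.3453 ≈ 1217.59 → 1218.
At a 67% response rate, contacts needed = 1218 / 0.67 ≈ 1817.91 → 1818.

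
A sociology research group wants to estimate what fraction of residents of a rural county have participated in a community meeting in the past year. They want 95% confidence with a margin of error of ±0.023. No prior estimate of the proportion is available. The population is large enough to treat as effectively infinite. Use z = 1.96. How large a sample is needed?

With no prior estimate, use p = 0.5, giving p(1−p) = 0.25.
n = z²·p(1−p)/E² = 1.96² × 0.2500 / 0.023² = 3.8416 × 0.2500 / 0.000529 ≈ 1815.50.
Rounding up gives n = 1816.

1816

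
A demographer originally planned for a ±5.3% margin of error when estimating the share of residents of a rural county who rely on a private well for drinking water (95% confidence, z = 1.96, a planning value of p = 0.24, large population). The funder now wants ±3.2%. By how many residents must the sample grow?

435

At ±5.3%: n = 1.96² × 0.1824 / 0.053² ≈ 249.45 → 250.
At ±3.2%: n = 1.96² × 0.1824 / 0.032² ≈ 684.28 → 685.
Additional respondents: 685 − 250 = 435.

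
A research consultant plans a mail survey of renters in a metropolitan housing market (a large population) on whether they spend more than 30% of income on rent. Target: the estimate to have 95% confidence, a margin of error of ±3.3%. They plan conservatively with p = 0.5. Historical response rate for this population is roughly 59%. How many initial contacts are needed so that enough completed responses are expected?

1495

For 95% confidence, z = 1.96.
Completed interviews needed: n₀ = 1.96² × 0.2500 / 0.033² ≈ 881.91 → 882.
At a 59% response rate, contacts needed = 882 / 0.59 ≈ 1494.92 → 1495.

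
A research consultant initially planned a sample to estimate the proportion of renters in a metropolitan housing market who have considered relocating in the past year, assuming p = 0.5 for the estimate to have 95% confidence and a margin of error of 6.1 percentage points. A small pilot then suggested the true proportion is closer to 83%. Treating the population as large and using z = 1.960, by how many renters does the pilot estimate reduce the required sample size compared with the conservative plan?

Conservative (p = 0.5): n = 1.960² × 0.25 / 0.061² ≈ 258.10 → 259.
Using p = 0.83: p(1−p) = 0.1411, so n = 1.960² × 0.1411 / 0.061² ≈ 145.67 → 146.
Reduction: 259 − 146 = 113.

113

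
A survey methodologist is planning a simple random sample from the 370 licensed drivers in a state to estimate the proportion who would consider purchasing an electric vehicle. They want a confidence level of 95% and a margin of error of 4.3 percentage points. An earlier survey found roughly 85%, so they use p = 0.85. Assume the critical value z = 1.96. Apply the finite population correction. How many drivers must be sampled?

155

Unadjusted: n₀ = 1.96² × 0.85 × 0.15 / 0.043² ≈ 264.90, so n₀ = 265.
Finite population correction with N = 370: n = n₀ / (1 + (n₀−1)/N) = 265 / (1 + 264/370) = 265 / 1.7135 ≈ 154.65.
Rounding up, n = 155.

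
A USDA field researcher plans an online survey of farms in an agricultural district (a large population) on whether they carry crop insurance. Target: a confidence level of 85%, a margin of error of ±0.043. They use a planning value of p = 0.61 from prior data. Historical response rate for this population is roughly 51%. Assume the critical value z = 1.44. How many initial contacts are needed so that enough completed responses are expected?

524

Completed interviews needed: n₀ = 1.44² × 0.2379 / 0.043² ≈ 266.80 → 267.
At a 51% response rate, contacts needed = 267 / 0.51 ≈ 523.53 → 524.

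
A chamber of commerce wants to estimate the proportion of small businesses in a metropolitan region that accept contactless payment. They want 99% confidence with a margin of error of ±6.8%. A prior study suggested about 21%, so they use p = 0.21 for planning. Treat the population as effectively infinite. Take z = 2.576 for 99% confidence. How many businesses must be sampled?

239

With p = 0.21, p(1−p) = 0.1659.
n = z²·p(1−p)/E² = 2.576² × 0.1659 / 0.068² = 6.6358 × 0.1659 / 0.004624 ≈ 238.08.
Rounding up gives n = 239.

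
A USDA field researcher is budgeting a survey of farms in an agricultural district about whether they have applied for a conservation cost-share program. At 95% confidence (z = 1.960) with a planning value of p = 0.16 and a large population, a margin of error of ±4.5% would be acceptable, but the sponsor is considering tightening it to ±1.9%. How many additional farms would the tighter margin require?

At ±4.5%: n = 1.960² × 0.1344 / 0.045² ≈ 254.97 → 255.
At ±1.9%: n = 1.960² × 0.1344 / 0.019² ≈ 1430.22 → 1431.
Additional respondents: 1431 − 255 = 1176.

1176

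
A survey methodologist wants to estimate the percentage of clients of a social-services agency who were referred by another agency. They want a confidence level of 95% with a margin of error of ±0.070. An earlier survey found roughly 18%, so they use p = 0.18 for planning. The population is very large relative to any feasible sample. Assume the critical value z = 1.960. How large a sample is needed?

With p = 0.18, p(1−p) = 0.1476.
n = z²·p(1−p)/E² = 1.960² × 0.1476 / 0.070² = 3.8416 × 0.1476 / 0.004900 ≈ 115.72.
Rounding up gives n = 116.

116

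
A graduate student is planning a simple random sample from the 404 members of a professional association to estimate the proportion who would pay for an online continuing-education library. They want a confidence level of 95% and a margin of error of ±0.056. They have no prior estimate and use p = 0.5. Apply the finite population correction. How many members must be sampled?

For 95% confidence, z = 1.960.
Unadjusted: n₀ = 1.960² × 0.50 × 0.50 / 0.056² ≈ 306.25, so n₀ = 307.
Finite population correction with N = 404: n = n₀ / (1 + (n₀−1)/N) = 307 / (1 + 306/404) = 307 / 1.7574 ≈ 174.69.
Rounding up, n = 175.

175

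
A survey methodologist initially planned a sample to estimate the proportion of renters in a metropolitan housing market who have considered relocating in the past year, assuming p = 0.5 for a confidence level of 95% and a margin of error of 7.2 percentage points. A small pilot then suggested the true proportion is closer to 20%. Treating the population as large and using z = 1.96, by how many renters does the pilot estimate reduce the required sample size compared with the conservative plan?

Conservative (p = 0.5): n = 1.96² × 0.25 / 0.072² ≈ 185.26 → 186.
Using p = 0.20: p(1−p) = 0.1600, so n = 1.96² × 0.1600 / 0.072² ≈ 118.57 → 119.
Reduction: 186 − 119 = 67.

67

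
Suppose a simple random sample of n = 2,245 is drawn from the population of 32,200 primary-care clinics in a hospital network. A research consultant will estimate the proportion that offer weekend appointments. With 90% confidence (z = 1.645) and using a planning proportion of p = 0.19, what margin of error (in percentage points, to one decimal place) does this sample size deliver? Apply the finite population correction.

1.3

Finite-population factor: (N−n)/(N−1) = (32200−2245)/(32200−1) = 0.9303.
SE(p̂) = √[p(1−p)/n · (N−n)/(N−1)] = √[0.1539/2245 × 0.9303] = 0.00799.
E = z × SE = 1.645 × 0.00799 = 0.01314 ≈ 1.3 percentage points.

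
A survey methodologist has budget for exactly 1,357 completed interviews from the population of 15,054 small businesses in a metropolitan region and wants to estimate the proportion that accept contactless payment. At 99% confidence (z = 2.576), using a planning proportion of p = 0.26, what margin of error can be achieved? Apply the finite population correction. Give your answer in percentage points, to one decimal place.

2.9

Finite-population factor: (N−n)/(N−1) = (15054−1357)/(15054−1) = 0.9099.
SE(p̂) = √[p(1−p)/n · (N−n)/(N−1)] = √[0.1924/1357 × 0.9099] = 0.01136.
E = z × SE = 2.576 × 0.01136 = 0.02926 ≈ 2.9 percentage points.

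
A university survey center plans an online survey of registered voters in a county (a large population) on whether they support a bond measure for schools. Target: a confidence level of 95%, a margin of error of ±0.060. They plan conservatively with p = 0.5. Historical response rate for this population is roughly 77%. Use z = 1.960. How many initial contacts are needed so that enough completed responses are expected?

Completed interviews needed: n₀ = 1.960² × 0.2500 / 0.060² ≈ 266.78 → 267.
At a 77% response rate, contacts needed = 267 / 0.77 ≈ 346.75 → 347.

347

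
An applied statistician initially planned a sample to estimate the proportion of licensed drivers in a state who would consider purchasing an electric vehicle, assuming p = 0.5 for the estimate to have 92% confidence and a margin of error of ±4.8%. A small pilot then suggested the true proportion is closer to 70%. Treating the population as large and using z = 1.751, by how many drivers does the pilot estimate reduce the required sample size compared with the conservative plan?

53

Conservative (p = 0.5): n = 1.751² × 0.25 / 0.048² ≈ 332.68 → 333.
Using p = 0.70: p(1−p) = 0.2100, so n = 1.751² × 0.2100 / 0.048² ≈ 279.45 → 280.
Reduction: 333 − 280 = 53.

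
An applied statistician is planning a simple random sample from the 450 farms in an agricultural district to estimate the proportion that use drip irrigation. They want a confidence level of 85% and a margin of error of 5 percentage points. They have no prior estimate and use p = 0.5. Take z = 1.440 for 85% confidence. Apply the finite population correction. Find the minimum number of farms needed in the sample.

Unadjusted: n₀ = 1.440² × 0.50 × 0.50 / 0.050² ≈ 207.36, so n₀ = 208.
Finite population correction with N = 450: n = n₀ / (1 + (n₀−1)/N) = 208 / (1 + 207/450) = 208 / 1.4600 ≈ 142.47.
Rounding up, n = 143.

143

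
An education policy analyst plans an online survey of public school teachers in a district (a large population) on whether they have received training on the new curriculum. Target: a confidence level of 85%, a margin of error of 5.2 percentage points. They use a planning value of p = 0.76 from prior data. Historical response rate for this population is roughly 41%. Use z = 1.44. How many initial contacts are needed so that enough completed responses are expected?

342

Completed interviews needed: n₀ = 1.44² × 0.1824 / 0.052² ≈ 139.88 → 140.
At a 41% response rate, contacts needed = 140 / 0.41 ≈ 341.46 → 342.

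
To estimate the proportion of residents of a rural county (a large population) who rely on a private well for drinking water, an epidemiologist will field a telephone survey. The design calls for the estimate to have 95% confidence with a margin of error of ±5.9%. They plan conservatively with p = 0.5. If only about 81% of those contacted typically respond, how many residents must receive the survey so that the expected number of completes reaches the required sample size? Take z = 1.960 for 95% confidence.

341

Completed interviews needed: n₀ = 1.960² × 0.2500 / 0.059² ≈ 275.90 → 276.
At an 81% response rate, contacts needed = 276 / 0.81 ≈ 340.74 → 341.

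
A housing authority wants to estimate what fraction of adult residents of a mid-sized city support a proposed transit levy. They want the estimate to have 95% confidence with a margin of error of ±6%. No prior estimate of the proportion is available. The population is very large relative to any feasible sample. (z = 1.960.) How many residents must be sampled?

With no prior estimate, use p = 0.5, giving p(1−p) = 0.25.
n = z²·p(1−p)/E² = 1.960² × 0.2500 / 0.060² = 3.8416 × 0.2500 / 0.003600 ≈ 266.78.
Rounding up gives n = 267.

267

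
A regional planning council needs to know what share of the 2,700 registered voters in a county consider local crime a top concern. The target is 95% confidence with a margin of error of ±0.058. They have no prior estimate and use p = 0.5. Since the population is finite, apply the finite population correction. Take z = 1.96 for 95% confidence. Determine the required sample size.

259

Unadjusted: n₀ = 1.96² × 0.50 × 0.50 / 0.058² ≈ 285.49, so n₀ = 286.
Finite population correction with N = 2,700: n = n₀ / (1 + (n₀−1)/N) = 286 / (1 + 285/2700) = 286 / 1.1056 ≈ 258.69.
Rounding up, n = 259.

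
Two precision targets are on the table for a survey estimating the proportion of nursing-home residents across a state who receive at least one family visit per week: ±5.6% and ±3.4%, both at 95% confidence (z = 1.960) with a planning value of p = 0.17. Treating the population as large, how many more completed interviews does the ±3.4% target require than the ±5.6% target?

296

At ±5.6%: n = 1.960² × 0.1411 / 0.056² ≈ 172.85 → 173.
At ±3.4%: n = 1.960² × 0.1411 / 0.034² ≈ 468.90 → 469.
Additional respondents: 469 − 173 = 296.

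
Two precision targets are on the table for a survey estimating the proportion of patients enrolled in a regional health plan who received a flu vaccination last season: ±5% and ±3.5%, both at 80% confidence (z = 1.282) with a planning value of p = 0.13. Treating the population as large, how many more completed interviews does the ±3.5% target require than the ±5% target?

77

At ±5%: n = 1.282² × 0.1131 / 0.050² ≈ 74.35 → 75.
At ±3.5%: n = 1.282² × 0.1131 / 0.035² ≈ 151.74 → 152.
Additional respondents: 152 − 75 = 77.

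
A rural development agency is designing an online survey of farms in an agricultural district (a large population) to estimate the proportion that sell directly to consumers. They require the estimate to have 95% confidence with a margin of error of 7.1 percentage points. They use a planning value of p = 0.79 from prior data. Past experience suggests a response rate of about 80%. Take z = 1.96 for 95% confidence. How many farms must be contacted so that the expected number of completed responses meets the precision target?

159

Completed interviews needed: n₀ = 1.96² × 0.1659 / 0.071² ≈ 126.43 → 127.
At an 80% response rate, contacts needed = 127 / 0.80 ≈ 158.75 → 159.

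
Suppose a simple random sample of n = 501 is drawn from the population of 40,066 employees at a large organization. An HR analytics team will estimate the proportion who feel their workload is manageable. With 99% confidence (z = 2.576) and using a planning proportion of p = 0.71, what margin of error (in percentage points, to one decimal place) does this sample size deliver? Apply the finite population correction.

Finite-population factor: (N−n)/(N−1) = (40066−501)/(40066−1) = 0.9875.
SE(p̂) = √[p(1−p)/n · (N−n)/(N−1)] = √[0.2059/501 × 0.9875] = 0.02015.
E = z × SE = 2.576 × 0.02015 = 0.05190 ≈ 5.2 percentage points.

5.2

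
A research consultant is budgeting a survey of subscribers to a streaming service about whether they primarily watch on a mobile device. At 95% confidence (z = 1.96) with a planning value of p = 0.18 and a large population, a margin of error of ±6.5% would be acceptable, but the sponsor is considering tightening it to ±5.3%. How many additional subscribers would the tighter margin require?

67

At ±6.5%: n = 1.96² × 0.1476 / 0.065² ≈ 134.21 → 135.
At ±5.3%: n = 1.96² × 0.1476 / 0.053² ≈ 201.86 → 202.
Additional respondents: 202 − 135 = 67.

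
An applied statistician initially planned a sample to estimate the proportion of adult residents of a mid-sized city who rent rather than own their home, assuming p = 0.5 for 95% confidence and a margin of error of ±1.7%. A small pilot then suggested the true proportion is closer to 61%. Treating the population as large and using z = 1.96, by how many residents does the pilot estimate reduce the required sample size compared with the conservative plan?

Conservative (p = 0.5): n = 1.96² × 0.25 / 0.017² ≈ 3323.18 → 3324.
Using p = 0.61: p(1−p) = 0.2379, so n = 1.96² × 0.2379 / 0.017² ≈ 3162.34 → 3163.
Reduction: 3324 − 3163 = 161.

161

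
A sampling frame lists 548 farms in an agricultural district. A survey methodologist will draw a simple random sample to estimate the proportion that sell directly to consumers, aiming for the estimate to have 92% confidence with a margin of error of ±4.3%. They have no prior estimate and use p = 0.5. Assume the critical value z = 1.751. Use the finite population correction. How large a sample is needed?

237

Unadjusted: n₀ = 1.751² × 0.50 × 0.50 / 0.043² ≈ 414.55, so n₀ = 415.
Finite population correction with N = 548: n = n₀ / (1 + (n₀−1)/N) = 415 / (1 + 414/548) = 415 / 1.7555 ≈ 236.40.
Rounding up, n = 237.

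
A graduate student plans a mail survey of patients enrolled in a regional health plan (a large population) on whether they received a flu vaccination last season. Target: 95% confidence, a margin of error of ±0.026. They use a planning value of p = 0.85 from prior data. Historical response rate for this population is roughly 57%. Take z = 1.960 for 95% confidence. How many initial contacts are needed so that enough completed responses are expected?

Completed interviews needed: n₀ = 1.960² × 0.1275 / 0.026² ≈ 724.56 → 725.
At a 57% response rate, contacts needed = 725 / 0.57 ≈ 1271.93 → 1272.

1272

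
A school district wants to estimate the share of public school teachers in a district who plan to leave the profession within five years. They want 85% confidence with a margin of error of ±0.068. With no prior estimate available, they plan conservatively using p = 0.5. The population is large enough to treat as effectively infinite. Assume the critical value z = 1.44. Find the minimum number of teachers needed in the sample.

113

With p = 0.5, p(1−p) = 0.25.
n = z²·p(1−p)/E² = 1.44² × 0.2500 / 0.068² = 2.0736 × 0.2500 / 0.004624 ≈ 112.11.
Rounding up gives n = 113.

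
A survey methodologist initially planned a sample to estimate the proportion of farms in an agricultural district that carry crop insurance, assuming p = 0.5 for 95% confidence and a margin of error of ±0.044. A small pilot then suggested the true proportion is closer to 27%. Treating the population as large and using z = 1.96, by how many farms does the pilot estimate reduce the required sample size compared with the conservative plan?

105

Conservative (p = 0.5): n = 1.96² × 0.25 / 0.044² ≈ 496.07 → 497.
Using p = 0.27: p(1−p) = 0.1971, so n = 1.96² × 0.1971 / 0.044² ≈ 391.11 → 392.
Reduction: 497 − 392 = 105.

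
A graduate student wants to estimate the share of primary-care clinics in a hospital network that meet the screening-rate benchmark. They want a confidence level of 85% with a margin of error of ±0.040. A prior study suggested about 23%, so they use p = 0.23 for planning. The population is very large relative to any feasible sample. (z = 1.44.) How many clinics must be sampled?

With p = 0.23, p(1−p) = 0.1771.
n = z²·p(1−p)/E² = 1.44² × 0.1771 / 0.040² = 2.0736 × 0.1771 / 0.001600 ≈ 229.52.
Rounding up gives n = 230.

230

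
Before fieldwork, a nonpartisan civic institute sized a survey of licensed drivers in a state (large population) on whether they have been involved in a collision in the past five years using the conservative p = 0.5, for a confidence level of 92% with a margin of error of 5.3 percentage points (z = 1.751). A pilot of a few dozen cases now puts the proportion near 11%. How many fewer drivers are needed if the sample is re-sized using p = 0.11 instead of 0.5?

166

Conservative (p = 0.5): n = 1.751² × 0.25 / 0.053² ≈ 272.87 → 273.
Using p = 0.11: p(1−p) = 0.0979, so n = 1.751² × 0.0979 / 0.053² ≈ 106.86 → 107.
Reduction: 273 − 107 = 166.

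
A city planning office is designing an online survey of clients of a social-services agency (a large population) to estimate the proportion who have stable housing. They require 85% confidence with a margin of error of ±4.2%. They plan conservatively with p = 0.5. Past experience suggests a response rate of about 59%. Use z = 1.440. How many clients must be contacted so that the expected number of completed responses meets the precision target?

Completed interviews needed: n₀ = 1.440² × 0.2500 / 0.042² ≈ 293.88 → 294.
At a 59% response rate, contacts needed = 294 / 0.59 ≈ 498.31 → 499.

499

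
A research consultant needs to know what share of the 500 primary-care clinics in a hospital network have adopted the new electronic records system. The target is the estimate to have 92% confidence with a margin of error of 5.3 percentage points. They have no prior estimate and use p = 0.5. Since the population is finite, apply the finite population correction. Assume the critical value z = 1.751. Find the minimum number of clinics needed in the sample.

Unadjusted: n₀ = 1.751² × 0.50 × 0.50 / 0.053² ≈ 272.87, so n₀ = 273.
Finite population correction with N = 500: n = n₀ / (1 + (n₀−1)/N) = 273 / (1 + 272/500) = 273 / 1.5440 ≈ 176.81.
Rounding up, n = 177.

177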